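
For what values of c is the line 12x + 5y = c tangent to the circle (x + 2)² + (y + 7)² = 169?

The line touches the circle iff its distance from (−2, −7) is 13:
|12·(−2) + 5·(−7) − c| / √169 = 13
|c − (−59)| = 13·13, so c = 110 or c = −228.

c = −228 or c = 110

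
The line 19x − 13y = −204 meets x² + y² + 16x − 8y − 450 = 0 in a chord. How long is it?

2√530

The distance from (−8, 4) to the line is 0/√530, and r² = 530.
Chord = 2√(r² − d²) = 2·√(530) = 2√530.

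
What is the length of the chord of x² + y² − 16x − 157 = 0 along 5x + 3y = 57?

5√34

Substitute y = (57 − 5x)/3:
34x² − 714x + 1836 = 0  ⟹  x² − 21x + 54 = 0
x = 18 or x = 3, giving (18, −11) and (3, 14).
|(18, −11) − (3, 14)| = √((15)² + (−25)²) = 5√34.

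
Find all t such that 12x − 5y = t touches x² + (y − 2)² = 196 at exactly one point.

t = −192 or t = 172

The line touches the circle iff its distance from (0, 2) is 14:
|12·0 − 5·2 − t| / √169 = 14
|t − (−10)| = 14·13, so t = 172 or t = −192.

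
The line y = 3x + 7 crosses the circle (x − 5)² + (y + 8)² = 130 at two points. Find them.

(−6, −11) and (−2, 1)

Substitute y = 3x + 7:
10x² + 80x + 120 = 0  ⟹  x² + 8x + 12 = 0
x = −2 or x = −6, giving (−2, 1) and (−6, −11).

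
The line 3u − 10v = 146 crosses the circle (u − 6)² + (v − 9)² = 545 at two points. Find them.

(2, −14) and (22, −8)

From the line, v = (−146 + 3u)/10. Substituting:
109u² − 2616u + 4796 = 0  ⟹  u² − 24u + 44 = 0
u = 22 or u = 2, giving (22, −8) and (2, −14).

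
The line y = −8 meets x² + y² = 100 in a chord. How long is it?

From the line, y = −8. Substituting:
x² − 36 = 0
x = 6 or x = −6, giving (6, −8) and (−6, −8).
|(6, −8) − (−6, −8)| = √((12)² + (0)²) = 12.

12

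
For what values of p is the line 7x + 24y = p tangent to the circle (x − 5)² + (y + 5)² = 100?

Tangency holds when the distance from the centre (5, −5) to the line equals the radius 10:
|7·5 + 24·(−5) − p| / √625 = 10
|p − (−85)| = 10·25, so p = 165 or p = −335.

p = −335 or p = 165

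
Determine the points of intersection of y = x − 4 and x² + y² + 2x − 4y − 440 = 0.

Express y = x − 4 and substitute into the circle:
2x² − 10x − 408 = 0  ⟹  x² − 5x − 204 = 0
x = 17 or x = −12, giving (17, 13) and (−12, −16).

(−12, −16) and (17, 13)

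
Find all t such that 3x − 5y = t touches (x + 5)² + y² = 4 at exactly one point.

t = −15 ± 2√34

For a tangent, require d(centre, line) = r = 2.
|3·(−5) − 5·0 − t| / √34 = 2
|t − (−15)| = 2√34.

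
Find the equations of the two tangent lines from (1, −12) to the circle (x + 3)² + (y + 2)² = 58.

Let a tangent through (1, −12) have slope m. Its distance from (−3, −2) must equal √58:
[m·(−4) − (10)]² = 58(m² + 1)
21m² − 40m − 21 = 0, so m = −3/7 or m = 7/3.
Through (1, −12) these give 3x + 7y = −81 and 7x − 3y = 43.

3x + 7y = −81 and 7x − 3y = 43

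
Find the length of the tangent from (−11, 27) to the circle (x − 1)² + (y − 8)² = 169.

4√21

With centre O = (1, 8), |OP|² = 505 and r² = 169.
Power of the point: PT² = |PO|² − r² = 336, so PT = 4√21.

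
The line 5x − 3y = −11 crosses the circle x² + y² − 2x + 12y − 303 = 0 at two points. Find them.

(−13, −18) and (5, 12)

Substitute y = (11 + 5x)/3:
34x² + 272x − 2210 = 0  ⟹  x² + 8x − 65 = 0
x = 5 or x = −13, giving (5, 12) and (−13, −18).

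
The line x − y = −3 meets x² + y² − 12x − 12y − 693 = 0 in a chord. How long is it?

39√2

Centre (6, 6), r² = 765. Perpendicular distance d from centre to line = |3| / √2 = 3/√2.
Half the chord is √(r² − d²) = √(1521/2), so the full chord is 39√2.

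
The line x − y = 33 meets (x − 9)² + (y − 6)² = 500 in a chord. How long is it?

Centre (9, 6), r² = 500. Perpendicular distance d from centre to line = |−30| / √2 = 30/√2.
Chord = 2√(r² − d²) = 2·√(50) = 10√2.

10√2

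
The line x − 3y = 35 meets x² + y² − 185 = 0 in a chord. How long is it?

The distance from (0, 0) to the line is 35/√10, and r² = 185.
Half the chord is √(r² − d²) = √(125/2), so the full chord is 5√10.

5√10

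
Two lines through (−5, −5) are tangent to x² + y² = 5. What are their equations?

A line y − (−5) = m(x − (−5)) is tangent when its distance from (0, 0) is √5:
(5m − (5))² = 5(m² + 1)
2m² − 5m + 2 = 0, so m = 1/2 or m = 2.
With m = 1/2: x − 2y = 5. With m = 2: 2x − y = −5.

x − 2y = 5 and 2x − y = −5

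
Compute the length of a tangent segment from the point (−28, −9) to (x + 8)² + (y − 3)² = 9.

√535

With centre O = (−8, 3), |OP|² = 544 and r² = 9.
Power of the point: PT² = |PO|² − r² = 535, so PT = √535.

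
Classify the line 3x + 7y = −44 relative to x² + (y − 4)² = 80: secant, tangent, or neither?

neither

Substituting the line into the circle gives 58x² + 432x + 1264 = 0.
Δ = 186624 − 293248 = −106624.
No real roots: the line does not meet the circle.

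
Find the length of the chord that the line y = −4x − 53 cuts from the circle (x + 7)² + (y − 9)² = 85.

2√17

Express y = −4x − 53 and substitute into the circle:
17x² + 510x + 3808 = 0  ⟹  x² + 30x + 224 = 0
x = −14 or x = −16, giving (−14, 3) and (−16, 11).
|(−14, 3) − (−16, 11)| = √((2)² + (−8)²) = 2√17.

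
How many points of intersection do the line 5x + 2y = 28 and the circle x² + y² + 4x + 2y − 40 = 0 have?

Centre (−2, −1), r² = 45. Distance² from centre to line = (−40)²/29 = 1600/29.
Since d² > r², the line lies outside the circle.

0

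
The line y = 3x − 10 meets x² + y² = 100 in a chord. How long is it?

Substitute y = 3x − 10:
10x² − 60x = 0  ⟹  x² − 6x = 0
x = 6 or x = 0, giving (6, 8) and (0, −10).
Chord length = distance between (6, 8) and (0, −10) = √360 = 6√10.

6√10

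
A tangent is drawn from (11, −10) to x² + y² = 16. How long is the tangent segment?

The centre is (0, 0) and r = 4. The square of the distance from P to the centre is 121 + 100 = 221.
Power of the point: PT² = |PO|² − r² = 205, so PT = √205.

√205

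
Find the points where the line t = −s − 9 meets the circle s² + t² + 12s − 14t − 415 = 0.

Express t = −s − 9 and substitute into the circle:
2s² + 44s − 208 = 0  ⟹  s² + 22s − 104 = 0
s = 4 or s = −26, giving (4, −13) and (−26, 17).

(−26, 17) and (4, −13)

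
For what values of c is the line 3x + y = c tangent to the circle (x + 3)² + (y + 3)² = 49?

The line touches the circle iff its distance from (−3, −3) is 7:
|3·(−3) + 1·(−3) − c| / √10 = 7
|c − (−12)| = 7√10.

c = −12 ± 7√10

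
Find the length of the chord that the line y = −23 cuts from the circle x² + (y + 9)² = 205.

Substitute y = −23:
x² − 9 = 0
x = 3 or x = −3, giving (3, −23) and (−3, −23).
|(3, −23) − (−3, −23)| = √((6)² + (0)²) = 6.

6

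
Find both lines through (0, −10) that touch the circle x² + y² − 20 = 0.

A line y − (−10) = m(x − (0)) is tangent when its distance from (0, 0) is 2√5:
[m·(0) − (10)]² = 20(m² + 1)
m² − 4 = 0, so m = 2 or m = −2.
With m = 2: 2x − y = 10. With m = −2: 2x + y = −10.

2x − y = 10 and 2x + y = −10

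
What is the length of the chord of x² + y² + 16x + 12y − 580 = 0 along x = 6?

The line gives x = 6. Substituting into the circle:
y² + 12y − 448 = 0
y = 16 or y = −28, giving (6, 16) and (6, −28).
|(6, 16) − (6, −28)| = √((0)² + (44)²) = 44.

44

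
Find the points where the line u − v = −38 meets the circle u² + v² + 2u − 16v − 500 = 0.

(−24, 14) and (−7, 31)

Substitute v = u + 38:
2u² + 62u + 336 = 0  ⟹  u² + 31u + 168 = 0
u = −7 or u = −24, giving (−7, 31) and (−24, 14).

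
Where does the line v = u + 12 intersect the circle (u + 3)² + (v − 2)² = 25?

(−7, 5) and (−6, 6)

Express v = u + 12 and substitute into the circle:
2u² + 26u + 84 = 0  ⟹  u² + 13u + 42 = 0
u = −6 or u = −7, giving (−6, 6) and (−7, 5).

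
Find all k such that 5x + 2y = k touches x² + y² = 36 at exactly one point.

The line touches the circle iff its distance from (0, 0) is 6:
|5·0 + 2·0 − k| / √29 = 6
|k| = 6√29.

k = ±6√29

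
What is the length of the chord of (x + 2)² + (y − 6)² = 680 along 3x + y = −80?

4√10

Substitute y = −3x − 80:
10x² + 520x + 6720 = 0  ⟹  x² + 52x + 672 = 0
x = −24 or x = −28, giving (−24, −8) and (−28, 4).
Chord length = distance between (−24, −8) and (−28, 4) = √160 = 4√10.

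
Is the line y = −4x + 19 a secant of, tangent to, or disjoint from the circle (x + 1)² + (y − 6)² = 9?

disjoint

Centre (−1, 6), r² = 9. Distance² from centre to line = (−17)²/17 = 17.
Since d² > r², the line lies outside the circle.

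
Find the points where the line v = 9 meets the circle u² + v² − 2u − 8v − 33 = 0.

Substitute v = 9:
u² − 2u − 24 = 0
u = 6 or u = −4, giving (6, 9) and (−4, 9).

(−4, 9) and (6, 9)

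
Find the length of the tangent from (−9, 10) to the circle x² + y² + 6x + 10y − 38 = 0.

The centre is (−3, −5) and r = 6√2. The square of the distance from P to the centre is 36 + 225 = 261.
By the tangent–radius right angle, tangent length = √(|PO|² − r²) = √189 = 3√21.

3√21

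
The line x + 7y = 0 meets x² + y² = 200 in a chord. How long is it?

The distance from (0, 0) to the line is 0/√50, and r² = 200.
Chord = 2√(r² − d²) = 2·√(200) = 20√2.

20√2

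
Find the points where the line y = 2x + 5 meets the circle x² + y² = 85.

Express y = 2x + 5 and substitute into the circle:
5x² + 20x − 60 = 0  ⟹  x² + 4x − 12 = 0
x = 2 or x = −6, giving (2, 9) and (−6, −7).

(−6, −7) and (2, 9)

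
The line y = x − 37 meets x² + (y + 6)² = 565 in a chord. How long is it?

Centre (0, −6), r² = 565. Perpendicular distance d from centre to line = |−31| / √2 = 31/√2.
Chord = 2√(r² − d²) = 2·√(169/2) = 13√2.

13√2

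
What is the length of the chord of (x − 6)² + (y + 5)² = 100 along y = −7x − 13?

10√2

The distance from (6, −5) to the line is 50/√50, and r² = 100.
Chord = 2√(r² − d²) = 2·√(50) = 10√2.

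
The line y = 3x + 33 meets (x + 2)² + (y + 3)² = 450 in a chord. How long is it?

12√10

From the line, y = 3x + 33. Substituting:
10x² + 220x + 850 = 0  ⟹  x² + 22x + 85 = 0
x = −5 or x = −17, giving (−5, 18) and (−17, −18).
Chord length = distance between (−5, 18) and (−17, −18) = √1440 = 12√10.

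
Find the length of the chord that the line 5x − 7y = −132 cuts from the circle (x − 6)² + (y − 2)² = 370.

2√74

From the line, y = (132 + 5x)/7. Substituting:
74x² + 592x − 2442 = 0  ⟹  x² + 8x − 33 = 0
x = 3 or x = −11, giving (3, 21) and (−11, 11).
|(3, 21) − (−11, 11)| = √((14)² + (10)²) = 2√74.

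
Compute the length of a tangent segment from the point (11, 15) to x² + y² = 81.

√265

The centre is (0, 0) and r = 9. The square of the distance from P to the centre is 121 + 225 = 346.
The tangent meets the radius at right angles, so tangent² = |PO|² − r² = 346 − 81 = 265.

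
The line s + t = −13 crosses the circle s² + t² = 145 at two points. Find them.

Substitute t = −s − 13:
2s² + 26s + 24 = 0  ⟹  s² + 13s + 12 = 0
s = −1 or s = −12, giving (−1, −12) and (−12, −1).

(−12, −1) and (−1, −12)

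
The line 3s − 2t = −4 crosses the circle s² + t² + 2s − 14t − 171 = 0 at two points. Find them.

From the line, t = (4 + 3s)/2. Substituting:
13s² − 52s − 780 = 0  ⟹  s² − 4s − 60 = 0
s = 10 or s = −6, giving (10, 17) and (−6, −7).

(−6, −7) and (10, 17)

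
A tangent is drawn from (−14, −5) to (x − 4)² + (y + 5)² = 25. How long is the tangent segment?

√299

With centre O = (4, −5), |OP|² = 324 and r² = 25.
By the tangent–radius right angle, tangent length = √(|PO|² − r²) = √299.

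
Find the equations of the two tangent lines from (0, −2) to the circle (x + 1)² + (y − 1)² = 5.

A line y − (−2) = m(x − (0)) is tangent when its distance from (−1, 1) is √5:
[m·(−1) − (3)]² = 5(m² + 1)
2m² − 3m − 2 = 0, so m = 2 or m = −1/2.
With m = 2: 2x − y = 2. With m = −1/2: x + 2y = −4.

2x − y = 2 and x + 2y = −4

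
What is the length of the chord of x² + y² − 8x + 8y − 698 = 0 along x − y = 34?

28√2

Centre (4, −4), r² = 730. Perpendicular distance d from centre to line = |−26| / √2 = 26/√2.
Half the chord is √(r² − d²) = √(392), so the full chord is 28√2.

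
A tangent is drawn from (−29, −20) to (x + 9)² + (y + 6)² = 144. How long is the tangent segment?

The centre is (−9, −6) and r = 12. The square of the distance from P to the centre is 400 + 196 = 596.
Power of the point: PT² = |PO|² − r² = 452, so PT = 2√113.

2√113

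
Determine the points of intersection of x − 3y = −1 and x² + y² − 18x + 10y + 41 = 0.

(5, 2) and (8, 3)

Substitute y = (1 + x)/3:
10x² − 130x + 400 = 0  ⟹  x² − 13x + 40 = 0
x = 8 or x = 5, giving (8, 3) and (5, 2).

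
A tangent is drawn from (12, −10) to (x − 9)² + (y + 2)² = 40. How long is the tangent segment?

√33

Centre (9, −2), r² = 40. |PO|² = (3)² + (−8)² = 73.
The tangent meets the radius at right angles, so tangent² = |PO|² − r² = 73 − 40 = 33.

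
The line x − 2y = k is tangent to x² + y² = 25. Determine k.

k = ±5√5

Tangency holds when the distance from the centre (0, 0) to the line equals the radius 5:
|1·0 − 2·0 − k| / √5 = 5
|k| = 5√5.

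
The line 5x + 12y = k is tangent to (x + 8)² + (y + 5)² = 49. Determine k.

k = −191 or k = −9

Tangency holds when the distance from the centre (−8, −5) to the line equals the radius 7:
|5·(−8) + 12·(−5) − k| / √169 = 7
|k − (−100)| = 7·13, so k = −9 or k = −191.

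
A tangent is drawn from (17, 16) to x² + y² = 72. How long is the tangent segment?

√473

With centre O = (0, 0), |OP|² = 545 and r² = 72.
Power of the point: PT² = |PO|² − r² = 473, so PT = √473.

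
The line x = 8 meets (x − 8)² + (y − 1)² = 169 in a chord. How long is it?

26

The line gives x = 8. Substituting into the circle:
y² − 2y − 168 = 0
y = 14 or y = −12, giving (8, 14) and (8, −12).
Chord length = distance between (8, 14) and (8, −12) = √676 = 26.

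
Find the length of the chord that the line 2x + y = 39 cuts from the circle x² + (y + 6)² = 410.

The distance from (0, −6) to the line is 45/√5, and r² = 410.
Chord = 2√(r² − d²) = 2·√(5) = 2√5.

2√5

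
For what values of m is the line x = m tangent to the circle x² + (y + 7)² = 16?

Tangency holds when the distance from the centre (0, −7) to the line equals the radius 4:
|1·0 + 0·(−7) − m| / √1 = 4
|m| = 4, so m = 4 or m = −4.

m = −4 or m = 4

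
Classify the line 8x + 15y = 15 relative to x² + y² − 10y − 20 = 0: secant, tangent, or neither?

secant

d² = (8·0 + 15·5 − (15))²/289 = 3600/289; r² = 45.
Since d² < r², the line cuts the circle twice.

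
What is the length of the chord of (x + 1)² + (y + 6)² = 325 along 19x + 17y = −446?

5√26

Centre (−1, −6), r² = 325. Perpendicular distance d from centre to line = |325| / √650 = 325/√650.
Chord = 2√(r² − d²) = 2·√(325/2) = 5√26.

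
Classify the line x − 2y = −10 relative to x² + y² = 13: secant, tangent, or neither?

d² = (1·0 − 2·0 − (−10))²/5 = 20; r² = 13.
Since d² > r², the line lies outside the circle.

neither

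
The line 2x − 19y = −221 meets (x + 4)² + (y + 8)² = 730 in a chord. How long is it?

The distance from (−4, −8) to the line is 365/√365, and r² = 730.
Chord = 2√(r² − d²) = 2·√(365) = 2√365.

2√365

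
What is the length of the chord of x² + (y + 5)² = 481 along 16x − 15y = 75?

2√481

Express y = (−75 + 16x)/15 and substitute into the circle:
481x² − 108225 = 0  ⟹  x² − 225 = 0
x = 15 or x = −15, giving (15, 11) and (−15, −21).
Chord length = distance between (15, 11) and (−15, −21) = √1924 = 2√481.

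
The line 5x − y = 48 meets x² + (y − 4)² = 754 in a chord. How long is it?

The distance from (0, 4) to the line is 52/√26, and r² = 754.
Half the chord is √(r² − d²) = √(650), so the full chord is 10√26.

10√26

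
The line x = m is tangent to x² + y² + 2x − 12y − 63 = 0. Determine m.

m = −11 or m = 9

Tangency holds when the distance from the centre (−1, 6) to the line equals the radius 10:
|1·(−1) + 0·6 − m| / √1 = 10
|m − (−1)| = 10, so m = 9 or m = −11.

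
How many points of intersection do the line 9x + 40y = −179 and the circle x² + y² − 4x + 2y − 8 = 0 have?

0

d² = (9·2 + 40·(−1) − (−179))²/1681 = 24649/1681; r² = 13.
Since d² > r², the line lies outside the circle.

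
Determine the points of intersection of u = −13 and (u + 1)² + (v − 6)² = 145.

(−13, 5) and (−13, 7)

The line gives u = −13. Substituting into the circle:
v² − 12v + 35 = 0
v = 7 or v = 5, giving (−13, 7) and (−13, 5).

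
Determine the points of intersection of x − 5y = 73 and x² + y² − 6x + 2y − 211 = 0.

(−2, −15) and (13, −12)

Express y = (−73 + x)/5 and substitute into the circle:
26x² − 286x − 676 = 0  ⟹  x² − 11x − 26 = 0
x = 13 or x = −2, giving (13, −12) and (−2, −15).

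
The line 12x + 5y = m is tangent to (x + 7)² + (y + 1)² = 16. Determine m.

m = −141 or m = −37

Tangency holds when the distance from the centre (−7, −1) to the line equals the radius 4:
|12·(−7) + 5·(−1) − m| / √169 = 4
|m − (−89)| = 4·13, so m = −37 or m = −141.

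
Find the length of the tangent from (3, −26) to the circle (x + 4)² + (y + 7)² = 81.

Centre (−4, −7), r² = 81. |PO|² = (7)² + (−19)² = 410.
Power of the point: PT² = |PO|² − r² = 329, so PT = √329.

√329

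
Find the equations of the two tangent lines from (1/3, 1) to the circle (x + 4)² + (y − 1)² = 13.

Let a tangent through (1/3, 1) have slope m. Its distance from (−4, 1) must equal √13:
(−13/3m − (0))² = 13(m² + 1)
4m² − 9 = 0, so m = −3/2 or m = 3/2.
Through (1/3, 1) these give 3x + 2y = 3 and 3x − 2y = −1.

3x + 2y = 3 and 3x − 2y = −1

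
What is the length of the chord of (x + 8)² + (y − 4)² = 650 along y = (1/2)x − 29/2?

Express y = (−29 + x)/2 and substitute into the circle:
5x² − 10x − 975 = 0  ⟹  x² − 2x − 195 = 0
x = 15 or x = −13, giving (15, −7) and (−13, −21).
Chord length = distance between (15, −7) and (−13, −21) = √980 = 14√5.

14√5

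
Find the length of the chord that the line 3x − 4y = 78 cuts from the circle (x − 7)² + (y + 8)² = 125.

20

Substitute y = (−78 + 3x)/4:
25x² − 500x + 900 = 0  ⟹  x² − 20x + 36 = 0
x = 18 or x = 2, giving (18, −6) and (2, −18).
Chord length = distance between (18, −6) and (2, −18) = √400 = 20.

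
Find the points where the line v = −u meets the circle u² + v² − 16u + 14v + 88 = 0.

From the line, v = −u. Substituting:
2u² − 30u + 88 = 0  ⟹  u² − 15u + 44 = 0
u = 11 or u = 4, giving (11, −11) and (4, −4).

(4, −4) and (11, −11)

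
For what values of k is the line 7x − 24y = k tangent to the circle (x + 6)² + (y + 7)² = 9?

The line touches the circle iff its distance from (−6, −7) is 3:
|7·(−6) − 24·(−7) − k| / √625 = 3
|k − (126)| = 3·25, so k = 201 or k = 51.

k = 51 or k = 201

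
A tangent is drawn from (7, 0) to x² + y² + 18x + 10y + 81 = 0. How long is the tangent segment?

The centre is (−9, −5) and r = 5. The square of the distance from P to the centre is 256 + 25 = 281.
The tangent meets the radius at right angles, so tangent² = |PO|² − r² = 281 − 25 = 256.

16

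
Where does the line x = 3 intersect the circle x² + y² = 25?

The line gives x = 3. Substituting into the circle:
y² − 16 = 0
y = 4 or y = −4, giving (3, 4) and (3, −4).

(3, −4) and (3, 4)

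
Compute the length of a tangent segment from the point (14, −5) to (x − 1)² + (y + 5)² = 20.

√149

Centre (1, −5), r² = 20. |PO|² = (13)² + (0)² = 169.
The tangent meets the radius at right angles, so tangent² = |PO|² − r² = 169 − 20 = 149.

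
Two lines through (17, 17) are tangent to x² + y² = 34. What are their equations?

5x − 3y = 34 and 3x − 5y = −34

Let a tangent through (17, 17) have slope m. Its distance from (0, 0) must equal √34:
[m·(−17) − (−17)]² = 34(m² + 1)
15m² − 34m + 15 = 0, so m = 5/3 or m = 3/5.
With m = 5/3: 5x − 3y = 34. With m = 3/5: 3x − 5y = −34.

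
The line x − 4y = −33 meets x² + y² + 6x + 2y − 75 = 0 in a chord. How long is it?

2√17

Express y = (33 + x)/4 and substitute into the circle:
17x² + 170x + 153 = 0  ⟹  x² + 10x + 9 = 0
x = −1 or x = −9, giving (−1, 8) and (−9, 6).
|(−1, 8) − (−9, 6)| = √((8)² + (2)²) = 2√17.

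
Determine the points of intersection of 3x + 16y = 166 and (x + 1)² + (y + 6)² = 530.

Substitute y = (166 − 3x)/16:
265x² − 1060x − 66780 = 0  ⟹  x² − 4x − 252 = 0
x = 18 or x = −14, giving (18, 7) and (−14, 13).

(−14, 13) and (18, 7)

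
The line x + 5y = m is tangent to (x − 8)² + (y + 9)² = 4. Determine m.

m = −37 ± 2√26

For a tangent, require d(centre, line) = r = 2.
|1·8 + 5·(−9) − m| / √26 = 2
|m − (−37)| = 2√26.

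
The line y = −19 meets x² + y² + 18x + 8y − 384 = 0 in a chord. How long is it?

The distance from (−9, −4) to the line is 15, and r² = 481.
Half the chord is √(r² − d²) = √(256), so the full chord is 32.

32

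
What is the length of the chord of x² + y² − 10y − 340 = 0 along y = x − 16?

17√2

From the line, y = x − 16. Substituting:
2x² − 42x + 76 = 0  ⟹  x² − 21x + 38 = 0
x = 19 or x = 2, giving (19, 3) and (2, −14).
|(19, 3) − (2, −14)| = √((17)² + (17)²) = 17√2.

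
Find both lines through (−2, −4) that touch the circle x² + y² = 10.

3x + y = −10 and x − 3y = 10

Let a tangent through (−2, −4) have slope m. Its distance from (0, 0) must equal √10:
(2m − (4))² = 10(m² + 1)
3m² + 8m − 3 = 0, so m = −3 or m = 1/3.
Through (−2, −4) these give 3x + y = −10 and x − 3y = 10.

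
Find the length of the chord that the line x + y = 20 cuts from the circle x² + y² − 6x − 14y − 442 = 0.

30√2

From the line, y = −x + 20. Substituting:
2x² − 32x − 322 = 0  ⟹  x² − 16x − 161 = 0
x = 23 or x = −7, giving (23, −3) and (−7, 27).
Chord length = distance between (23, −3) and (−7, 27) = √1800 = 30√2.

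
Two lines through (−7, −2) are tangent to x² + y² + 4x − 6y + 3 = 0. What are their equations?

x − 3y = −1 and 3x − y = −19

Write the tangent as mx − y + (−2 − m·(−7)) = 0 and set its distance from the centre to √10:
[m·(5) − (5)]² = 10(m² + 1)
3m² − 10m + 3 = 0, so m = 1/3 or m = 3.
With m = 1/3: x − 3y = −1. With m = 3: 3x − y = −19.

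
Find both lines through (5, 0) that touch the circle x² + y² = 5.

Let a tangent through (5, 0) have slope m. Its distance from (0, 0) must equal √5:
[m·(−5) − (0)]² = 5(m² + 1)
4m² − 1 = 0, so m = −1/2 or m = 1/2.
Through (5, 0) these give x + 2y = 5 and x − 2y = 5.

x + 2y = 5 and x − 2y = 5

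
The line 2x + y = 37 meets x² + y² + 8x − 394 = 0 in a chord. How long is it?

From the line, y = −2x + 37. Substituting:
5x² − 140x + 975 = 0  ⟹  x² − 28x + 195 = 0
x = 15 or x = 13, giving (15, 7) and (13, 11).
Chord length = distance between (15, 7) and (13, 11) = √20 = 2√5.

2√5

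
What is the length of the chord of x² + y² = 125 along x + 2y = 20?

6√5

Substitute y = (20 − x)/2:
5x² − 40x − 100 = 0  ⟹  x² − 8x − 20 = 0
x = 10 or x = −2, giving (10, 5) and (−2, 11).
Chord length = distance between (10, 5) and (−2, 11) = √180 = 6√5.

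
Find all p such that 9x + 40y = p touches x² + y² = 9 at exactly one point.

p = −123 or p = 123

The line touches the circle iff its distance from (0, 0) is 3:
|9·0 + 40·0 − p| / √1681 = 3
|p| = 3·41, so p = 123 or p = −123.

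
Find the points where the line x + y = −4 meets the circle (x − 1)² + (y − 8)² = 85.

Express y = −x − 4 and substitute into the circle:
2x² + 22x + 60 = 0  ⟹  x² + 11x + 30 = 0
x = −5 or x = −6, giving (−5, 1) and (−6, 2).

(−6, 2) and (−5, 1)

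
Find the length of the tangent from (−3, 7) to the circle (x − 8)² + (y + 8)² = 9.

√337

The centre is (8, −8) and r = 3. The square of the distance from P to the centre is 121 + 225 = 346.
Power of the point: PT² = |PO|² − r² = 337, so PT = √337.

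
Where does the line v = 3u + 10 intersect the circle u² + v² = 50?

Substitute v = 3u + 10:
10u² + 60u + 50 = 0  ⟹  u² + 6u + 5 = 0
u = −1 or u = −5, giving (−1, 7) and (−5, −5).

(−5, −5) and (−1, 7)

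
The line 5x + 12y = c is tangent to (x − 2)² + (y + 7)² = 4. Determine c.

c = −100 or c = −48

The line touches the circle iff its distance from (2, −7) is 2:
|5·2 + 12·(−7) − c| / √169 = 2
|c − (−74)| = 2·13, so c = −48 or c = −100.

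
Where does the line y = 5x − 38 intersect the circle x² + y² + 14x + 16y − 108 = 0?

(4, −18) and (7, −3)

Substitute y = 5x − 38:
26x² − 286x + 728 = 0  ⟹  x² − 11x + 28 = 0
x = 7 or x = 4, giving (7, −3) and (4, −18).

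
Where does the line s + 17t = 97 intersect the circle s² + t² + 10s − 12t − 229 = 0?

From the line, t = (97 − s)/17. Substituting:
290s² + 2900s − 76560 = 0  ⟹  s² + 10s − 264 = 0
s = 12 or s = −22, giving (12, 5) and (−22, 7).

(−22, 7) and (12, 5)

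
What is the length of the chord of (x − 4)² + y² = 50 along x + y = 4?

The distance from (4, 0) to the line is 0/√2, and r² = 50.
Chord = 2√(r² − d²) = 2·√(50) = 10√2.

10√2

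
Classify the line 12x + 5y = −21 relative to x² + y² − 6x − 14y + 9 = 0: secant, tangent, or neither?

neither

Substituting the line into the circle gives 169x² + 1194x + 2136 = 0.
Discriminant = (1194)² − 4·169·(2136) = −18300 < 0.
No real roots: the line does not meet the circle.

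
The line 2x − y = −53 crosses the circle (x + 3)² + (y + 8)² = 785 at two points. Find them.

From the line, y = 2x + 53. Substituting:
5x² + 250x + 2945 = 0  ⟹  x² + 50x + 589 = 0
x = −19 or x = −31, giving (−19, 15) and (−31, −9).

(−31, −9) and (−19, 15)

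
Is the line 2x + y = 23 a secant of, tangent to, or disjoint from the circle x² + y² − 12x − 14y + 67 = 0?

secant

d² = (2·6 + 1·7 − (23))²/5 = 16/5; r² = 18.
Since d² < r², the line cuts the circle twice.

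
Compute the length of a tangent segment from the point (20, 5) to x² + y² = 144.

√281

Centre (0, 0), r² = 144. |PO|² = (20)² + (5)² = 425.
Power of the point: PT² = |PO|² − r² = 281, so PT = √281.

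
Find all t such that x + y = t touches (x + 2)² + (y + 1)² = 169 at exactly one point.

Tangency holds when the distance from the centre (−2, −1) to the line equals the radius 13:
|1·(−2) + 1·(−1) − t| / √2 = 13
|t − (−3)| = 13√2.

t = −3 ± 13√2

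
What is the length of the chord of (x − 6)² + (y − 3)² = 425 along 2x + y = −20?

The distance from (6, 3) to the line is 35/√5, and r² = 425.
Half the chord is √(r² − d²) = √(180), so the full chord is 12√5.

12√5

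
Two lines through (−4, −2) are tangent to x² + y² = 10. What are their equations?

3x − y = −10 and x + 3y = −10

Write the tangent as mx − y + (−2 − m·(−4)) = 0 and set its distance from the centre to √10:
[m·(4) − (2)]² = 10(m² + 1)
3m² − 8m − 3 = 0, so m = 3 or m = −1/3.
Through (−4, −2) these give 3x − y = −10 and x + 3y = −10.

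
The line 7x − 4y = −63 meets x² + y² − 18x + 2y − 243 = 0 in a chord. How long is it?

2√65

Express y = (63 + 7x)/4 and substitute into the circle:
65x² + 650x + 585 = 0  ⟹  x² + 10x + 9 = 0
x = −1 or x = −9, giving (−1, 14) and (−9, 0).
Chord length = distance between (−1, 14) and (−9, 0) = √260 = 2√65.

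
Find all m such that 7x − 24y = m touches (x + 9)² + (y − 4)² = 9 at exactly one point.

For a tangent, require d(centre, line) = r = 3.
|7·(−9) − 24·4 − m| / √625 = 3
|m − (−159)| = 3·25, so m = −84 or m = −234.

m = −234 or m = −84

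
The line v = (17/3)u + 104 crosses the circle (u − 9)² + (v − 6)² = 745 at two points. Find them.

From the line, v = (312 + 17u)/3. Substituting:
298u² + 9834u + 80460 = 0  ⟹  u² + 33u + 270 = 0
u = −15 or u = −18, giving (−15, 19) and (−18, 2).

(−18, 2) and (−15, 19)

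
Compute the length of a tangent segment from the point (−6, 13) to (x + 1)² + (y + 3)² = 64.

√217

The centre is (−1, −3) and r = 8. The square of the distance from P to the centre is 25 + 256 = 281.
By the tangent–radius right angle, tangent length = √(|PO|² − r²) = √217.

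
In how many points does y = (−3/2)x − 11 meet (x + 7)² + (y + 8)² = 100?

d² = (3·(−7) + 2·(−8) − (−22))²/13 = 225/13; r² = 100.
Since d² < r², the line cuts the circle twice.

2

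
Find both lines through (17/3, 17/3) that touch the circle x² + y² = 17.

4x − y = 17 and x − 4y = −17

Let a tangent through (17/3, 17/3) have slope m. Its distance from (0, 0) must equal √17:
(−17/3m − (−17/3))² = 17(m² + 1)
4m² − 17m + 4 = 0, so m = 4 or m = 1/4.
With m = 4: 4x − y = 17. With m = 1/4: x − 4y = −17.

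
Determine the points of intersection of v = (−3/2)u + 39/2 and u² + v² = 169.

(5, 12) and (13, 0)

Substitute v = (39 − 3u)/2:
13u² − 234u + 845 = 0  ⟹  u² − 18u + 65 = 0
u = 13 or u = 5, giving (13, 0) and (5, 12).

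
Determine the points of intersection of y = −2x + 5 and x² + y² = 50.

(−1, 7) and (5, −5)

Express y = −2x + 5 and substitute into the circle:
5x² − 20x − 25 = 0  ⟹  x² − 4x − 5 = 0
x = 5 or x = −1, giving (5, −5) and (−1, 7).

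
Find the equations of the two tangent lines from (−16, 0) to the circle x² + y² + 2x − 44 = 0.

Let a tangent through (−16, 0) have slope m. Its distance from (−1, 0) must equal 3√5:
(15m − (0))² = 45(m² + 1)
4m² − 1 = 0, so m = 1/2 or m = −1/2.
Through (−16, 0) these give x − 2y = −16 and x + 2y = −16.

x − 2y = −16 and x + 2y = −16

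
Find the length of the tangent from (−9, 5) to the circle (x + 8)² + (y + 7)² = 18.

The centre is (−8, −7) and r = 3√2. The square of the distance from P to the centre is 1 + 144 = 145.
The tangent meets the radius at right angles, so tangent² = |PO|² − r² = 145 − 18 = 127.

√127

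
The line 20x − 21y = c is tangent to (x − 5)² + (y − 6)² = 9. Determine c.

c = −113 or c = 61

The line touches the circle iff its distance from (5, 6) is 3:
|20·5 − 21·6 − c| / √841 = 3
|c − (−26)| = 3·29, so c = 61 or c = −113.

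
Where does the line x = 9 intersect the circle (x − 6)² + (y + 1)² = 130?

The line gives x = 9. Substituting into the circle:
y² + 2y − 120 = 0
y = 10 or y = −12, giving (9, 10) and (9, −12).

(9, −12) and (9, 10)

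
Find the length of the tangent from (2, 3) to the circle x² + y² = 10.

The centre is (0, 0) and r = √10. The square of the distance from P to the centre is 4 + 9 = 13.
By the tangent–radius right angle, tangent length = √(|PO|² − r²) = √3.

√3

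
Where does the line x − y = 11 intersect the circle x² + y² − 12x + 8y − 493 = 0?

Express y = x − 11 and substitute into the circle:
2x² − 26x − 460 = 0  ⟹  x² − 13x − 230 = 0
x = 23 or x = −10, giving (23, 12) and (−10, −21).

(−10, −21) and (23, 12)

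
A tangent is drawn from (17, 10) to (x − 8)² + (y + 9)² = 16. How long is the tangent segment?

√426

The centre is (8, −9) and r = 4. The square of the distance from P to the centre is 81 + 361 = 442.
By the tangent–radius right angle, tangent length = √(|PO|² − r²) = √426.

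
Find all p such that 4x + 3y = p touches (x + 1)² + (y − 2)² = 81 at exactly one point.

Tangency holds when the distance from the centre (−1, 2) to the line equals the radius 9:
|4·(−1) + 3·2 − p| / √25 = 9
|p − (2)| = 9·5, so p = 47 or p = −43.

p = −43 or p = 47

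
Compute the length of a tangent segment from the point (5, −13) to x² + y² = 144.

5√2

Centre (0, 0), r² = 144. |PO|² = (5)² + (−13)² = 194.
Power of the point: PT² = |PO|² − r² = 50, so PT = 5√2.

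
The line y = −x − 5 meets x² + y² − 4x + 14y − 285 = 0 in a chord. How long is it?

26√2

Express y = −x − 5 and substitute into the circle:
2x² − 8x − 330 = 0  ⟹  x² − 4x − 165 = 0
x = 15 or x = −11, giving (15, −20) and (−11, 6).
|(15, −20) − (−11, 6)| = √((26)² + (−26)²) = 26√2.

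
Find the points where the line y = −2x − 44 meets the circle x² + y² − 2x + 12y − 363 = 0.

Express y = −2x − 44 and substitute into the circle:
5x² + 150x + 1045 = 0  ⟹  x² + 30x + 209 = 0
x = −11 or x = −19, giving (−11, −22) and (−19, −6).

(−19, −6) and (−11, −22)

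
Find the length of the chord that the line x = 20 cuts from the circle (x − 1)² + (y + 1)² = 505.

24

Centre (1, −1), r² = 505. Perpendicular distance d from centre to line = |−19| / √1 = 19.
Chord = 2√(r² − d²) = 2·√(144) = 24.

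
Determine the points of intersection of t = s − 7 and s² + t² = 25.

From the line, t = s − 7. Substituting:
2s² − 14s + 24 = 0  ⟹  s² − 7s + 12 = 0
s = 4 or s = 3, giving (4, −3) and (3, −4).

(3, −4) and (4, −3)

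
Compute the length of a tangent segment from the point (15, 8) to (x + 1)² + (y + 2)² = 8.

Centre (−1, −2), r² = 8. |PO|² = (16)² + (10)² = 356.
The tangent meets the radius at right angles, so tangent² = |PO|² − r² = 356 − 8 = 348.

2√87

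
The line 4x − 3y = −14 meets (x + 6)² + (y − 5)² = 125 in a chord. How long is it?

Centre (−6, 5), r² = 125. Perpendicular distance d from centre to line = |−25| / √25 = 25/√25.
Half the chord is √(r² − d²) = √(100), so the full chord is 20.

20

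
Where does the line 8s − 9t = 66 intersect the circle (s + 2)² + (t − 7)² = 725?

(−12, −18) and (24, 14)

From the line, t = (−66 + 8s)/9. Substituting:
145s² − 1740s − 41760 = 0  ⟹  s² − 12s − 288 = 0
s = 24 or s = −12, giving (24, 14) and (−12, −18).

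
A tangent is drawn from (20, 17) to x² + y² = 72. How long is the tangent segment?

The centre is (0, 0) and r = 6√2. The square of the distance from P to the centre is 400 + 289 = 689.
The tangent meets the radius at right angles, so tangent² = |PO|² − r² = 689 − 72 = 617.

√617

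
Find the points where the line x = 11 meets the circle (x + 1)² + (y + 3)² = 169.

The line gives x = 11. Substituting into the circle:
y² + 6y − 16 = 0
y = 2 or y = −8, giving (11, 2) and (11, −8).

(11, −8) and (11, 2)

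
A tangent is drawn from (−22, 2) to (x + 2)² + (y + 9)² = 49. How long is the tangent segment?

2√118

Centre (−2, −9), r² = 49. |PO|² = (−20)² + (11)² = 521.
Power of the point: PT² = |PO|² − r² = 472, so PT = 2√118.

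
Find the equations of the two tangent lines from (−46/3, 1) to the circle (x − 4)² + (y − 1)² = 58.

Let a tangent through (−46/3, 1) have slope m. Its distance from (4, 1) must equal √58:
[m·(58/3) − (0)]² = 58(m² + 1)
49m² − 9 = 0, so m = −3/7 or m = 3/7.
Through (−46/3, 1) these give 3x + 7y = −39 and 3x − 7y = −53.

3x + 7y = −39 and 3x − 7y = −53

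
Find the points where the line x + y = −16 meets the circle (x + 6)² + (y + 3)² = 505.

From the line, y = −x − 16. Substituting:
2x² + 38x − 300 = 0  ⟹  x² + 19x − 150 = 0
x = 6 or x = −25, giving (6, −22) and (−25, 9).

(−25, 9) and (6, −22)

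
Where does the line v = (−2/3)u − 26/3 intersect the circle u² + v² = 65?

From the line, v = (−26 − 2u)/3. Substituting:
13u² + 104u + 91 = 0  ⟹  u² + 8u + 7 = 0
u = −1 or u = −7, giving (−1, −8) and (−7, −4).

(−7, −4) and (−1, −8)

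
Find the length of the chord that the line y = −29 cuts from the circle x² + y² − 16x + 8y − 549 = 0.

4

From the line, y = −29. Substituting:
x² − 16x + 60 = 0
x = 10 or x = 6, giving (10, −29) and (6, −29).
Chord length = distance between (10, −29) and (6, −29) = √16 = 4.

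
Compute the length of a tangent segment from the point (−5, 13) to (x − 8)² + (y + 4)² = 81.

Centre (8, −4), r² = 81. |PO|² = (−13)² + (17)² = 458.
Power of the point: PT² = |PO|² − r² = 377, so PT = √377.

√377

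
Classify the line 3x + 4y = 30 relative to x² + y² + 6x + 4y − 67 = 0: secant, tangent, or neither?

d² = (3·(−3) + 4·(−2) − (30))²/25 = 2209/25; r² = 80.
Since d² > r², the line lies outside the circle.

neither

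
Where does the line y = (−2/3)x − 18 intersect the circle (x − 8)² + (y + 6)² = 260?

Express y = (−54 − 2x)/3 and substitute into the circle:
13x² − 468 = 0  ⟹  x² − 36 = 0
x = 6 or x = −6, giving (6, −22) and (−6, −14).

(−6, −14) and (6, −22)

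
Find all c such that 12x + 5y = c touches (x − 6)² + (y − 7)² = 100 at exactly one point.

c = −23 or c = 237

The line touches the circle iff its distance from (6, 7) is 10:
|12·6 + 5·7 − c| / √169 = 10
|c − (107)| = 10·13, so c = 237 or c = −23.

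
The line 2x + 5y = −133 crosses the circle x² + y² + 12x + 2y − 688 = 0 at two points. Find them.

(−29, −15) and (1, −27)

Substitute y = (−133 − 2x)/5:
29x² + 812x − 841 = 0  ⟹  x² + 28x − 29 = 0
x = 1 or x = −29, giving (1, −27) and (−29, −15).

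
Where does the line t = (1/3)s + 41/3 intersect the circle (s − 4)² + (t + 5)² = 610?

Substitute t = (41 + s)/3:
10s² + 40s − 2210 = 0  ⟹  s² + 4s − 221 = 0
s = 13 or s = −17, giving (13, 18) and (−17, 8).

(−17, 8) and (13, 18)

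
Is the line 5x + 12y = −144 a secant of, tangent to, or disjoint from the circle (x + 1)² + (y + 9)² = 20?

secant

Centre (−1, −9), r² = 20. Distance² from centre to line = (31)²/169 = 961/169.
Since d² < r², the line cuts the circle twice.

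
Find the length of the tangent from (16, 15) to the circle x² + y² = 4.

3√53

Centre (0, 0), r² = 4. |PO|² = (16)² + (15)² = 481.
By the tangent–radius right angle, tangent length = √(|PO|² − r²) = √477 = 3√53.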